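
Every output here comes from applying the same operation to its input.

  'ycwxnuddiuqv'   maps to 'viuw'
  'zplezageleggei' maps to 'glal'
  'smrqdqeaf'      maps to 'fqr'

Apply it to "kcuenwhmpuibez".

What's happening: keep one character in every 3, starting at position 3 (positions 3rd, 6th, 9th, ...), then reverse the string.
"kcuenwhmpuibez" → "uwpb" → "bpwu".

bpwu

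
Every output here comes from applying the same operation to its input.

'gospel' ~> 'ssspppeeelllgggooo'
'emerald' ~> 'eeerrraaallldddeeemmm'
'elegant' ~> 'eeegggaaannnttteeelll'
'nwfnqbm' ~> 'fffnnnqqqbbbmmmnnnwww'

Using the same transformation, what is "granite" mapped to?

aaannniiittteeegggrrr

Each output is the input with this applied: move the first 2 characters to the end (rotate left by 2), then repeat every character 3 times.
Working it through for "granite": intermediate "anitegr", final "aaannniiittteeegggrrr".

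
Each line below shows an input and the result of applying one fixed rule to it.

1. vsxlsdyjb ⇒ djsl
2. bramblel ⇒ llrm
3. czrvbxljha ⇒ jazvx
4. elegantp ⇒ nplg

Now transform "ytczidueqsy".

estzd

Looking at the pairs, the operation is to keep every other character starting from the second (positions 2nd, 4th, 6th, ...), then move the last 2 characters to the front (rotate right by 2).
Applying both steps to "ytczidueqsy": "tzdes", then "estzd".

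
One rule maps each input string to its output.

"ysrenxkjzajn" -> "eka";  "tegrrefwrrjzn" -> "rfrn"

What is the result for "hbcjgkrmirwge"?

What's happening: keep one character in every 3, starting at position 1 (positions 1st, 4th, 7th, ...), then delete the first character.
"hbcjgkrmirwge" → "hjrre" → "jrre".

jrre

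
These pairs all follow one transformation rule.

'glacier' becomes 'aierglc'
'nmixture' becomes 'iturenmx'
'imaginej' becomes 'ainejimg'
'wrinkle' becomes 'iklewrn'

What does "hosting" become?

singhot

What's happening: move the first 3 characters to the end (rotate left by 3), then swap the first and last characters.
Starting from "hosting": after the first operation, "tinghos"; after the second, "singhot".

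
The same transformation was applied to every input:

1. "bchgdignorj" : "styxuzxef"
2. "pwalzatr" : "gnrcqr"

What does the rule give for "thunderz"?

kyleuv

The pattern: delete the last 2 characters, then shift every letter 9 places backward in the alphabet (wrapping around).
Working it through for "thunderz": intermediate "thunde", final "kyleuv".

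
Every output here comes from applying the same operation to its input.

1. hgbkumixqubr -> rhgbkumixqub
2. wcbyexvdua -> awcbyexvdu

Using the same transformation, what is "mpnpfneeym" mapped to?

The rule is to move the last character to the front.
Doing the same to "mpnpfneeym": "mmpnpfneey".

mmpnpfneey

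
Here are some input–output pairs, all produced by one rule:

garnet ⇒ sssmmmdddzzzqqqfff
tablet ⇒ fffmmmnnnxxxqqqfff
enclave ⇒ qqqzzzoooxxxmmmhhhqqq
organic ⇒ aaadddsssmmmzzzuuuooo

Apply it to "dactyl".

pppmmmooofffkkkxxx

What's happening: repeat every character 3 times, then shift every letter 12 places forward in the alphabet (wrapping around).
For "dactyl", step one produces "dddaaaccctttyyylll"; step two turns that into "pppmmmooofffkkkxxx".
(Check on "organic": → "ooorrrgggaaannniiiccc" → "aaadddsssmmmzzzuuuooo" ✓)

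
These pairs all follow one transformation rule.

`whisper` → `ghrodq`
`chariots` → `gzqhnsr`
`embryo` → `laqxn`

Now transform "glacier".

Each output is the input with this applied: shift every letter 1 place backward in the alphabet (wrapping around), then delete the first character.
"glacier" → "fkzbhdq" → "kzbhdq".

kzbhdq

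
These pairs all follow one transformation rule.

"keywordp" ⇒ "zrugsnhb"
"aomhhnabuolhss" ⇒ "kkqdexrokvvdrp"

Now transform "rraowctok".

rzfwrnuud

Looking at the pairs, the operation is to shift every letter 3 places forward in the alphabet (wrapping around), then move the first 3 characters to the end (rotate left by 3).
On "rraowctok": the first step gives "uudrzfwrn", and the second then gives "rzfwrnuud".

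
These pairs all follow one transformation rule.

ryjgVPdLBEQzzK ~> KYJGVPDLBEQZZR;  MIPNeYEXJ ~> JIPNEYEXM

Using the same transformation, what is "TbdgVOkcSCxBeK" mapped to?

KBDGVOKCSCXBET

In each case the input is transformed by: swap the first and last characters, then convert every letter to uppercase.
For "TbdgVOkcSCxBeK", step one produces "KbdgVOkcSCxBeT"; step two turns that into "KBDGVOKCSCXBET".
(Check on "MIPNeYEXJ": → "JIPNeYEXM" → "JIPNEYEXM" ✓)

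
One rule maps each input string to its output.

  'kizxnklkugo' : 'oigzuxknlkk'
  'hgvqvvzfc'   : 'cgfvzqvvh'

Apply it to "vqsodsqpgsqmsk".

kqssmoqdssgqpv

In each case the input is transformed by: take characters alternately from the front and the back (1st, last, 2nd, 2nd-last, ...), then move the first character to the end.
Starting from "vqsodsqpgsqmsk": after the first operation, "vkqssmoqdssgqp"; after the second, "kqssmoqdssgqpv".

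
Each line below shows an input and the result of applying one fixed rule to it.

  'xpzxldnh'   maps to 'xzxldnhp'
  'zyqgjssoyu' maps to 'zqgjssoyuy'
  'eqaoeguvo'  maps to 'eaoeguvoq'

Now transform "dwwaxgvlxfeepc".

dwaxgvlxfeepcw

Each output is the input with this applied: move the first character to the end, then swap the first and last characters.
On "dwwaxgvlxfeepc": the first step gives "wwaxgvlxfeepcd", and the second then gives "dwaxgvlxfeepcw".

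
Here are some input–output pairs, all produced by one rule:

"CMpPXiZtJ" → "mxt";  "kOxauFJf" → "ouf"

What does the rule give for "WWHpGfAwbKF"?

wgwf

Rule — keep one character in every 3, starting at position 2 (positions 2nd, 5th, 8th, ...), then convert every letter to lowercase.
For "WWHpGfAwbKF", step one produces "WGwF"; step two turns that into "wgwf".
(Check on "kOxauFJf": → "Ouf" → "ouf" ✓)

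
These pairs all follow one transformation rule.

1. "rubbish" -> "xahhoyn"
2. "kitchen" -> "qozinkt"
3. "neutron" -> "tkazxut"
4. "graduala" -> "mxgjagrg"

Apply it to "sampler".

ygsvrkx

The rule is to shift every letter 6 places forward in the alphabet (wrapping around).
For "sampler" the result is "ygsvrkx".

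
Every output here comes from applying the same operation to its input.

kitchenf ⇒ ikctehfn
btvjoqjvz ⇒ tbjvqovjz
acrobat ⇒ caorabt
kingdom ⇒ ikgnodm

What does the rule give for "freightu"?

The transformation: swap each adjacent pair of characters (1↔2, 3↔4, ...).
Applying that to "freightu" gives "rfiehgut".

rfiehgut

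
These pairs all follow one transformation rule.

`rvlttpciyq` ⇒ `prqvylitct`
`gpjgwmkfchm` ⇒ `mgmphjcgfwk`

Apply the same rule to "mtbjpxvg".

pmgtvbxj

The rule is to take characters alternately from the front and the back (1st, last, 2nd, 2nd-last, ...), then move the last character to the front.
On "mtbjpxvg": the first step gives "mgtvbxjp", and the second then gives "pmgtvbxj".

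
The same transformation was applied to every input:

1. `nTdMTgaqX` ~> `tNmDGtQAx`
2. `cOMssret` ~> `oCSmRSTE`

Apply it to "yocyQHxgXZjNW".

Rule — swap each adjacent pair of characters (1↔2, 3↔4, ...), then flip the case of every letter.
On "yocyQHxgXZjNW": the first step gives "oyycHQgxZXNjW", and the second then gives "OYYChqGXzxnJw".

OYYChqGXzxnJw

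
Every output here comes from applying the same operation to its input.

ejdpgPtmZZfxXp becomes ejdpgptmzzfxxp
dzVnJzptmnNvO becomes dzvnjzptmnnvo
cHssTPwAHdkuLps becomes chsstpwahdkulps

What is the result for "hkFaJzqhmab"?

The pattern: convert every letter to lowercase.
"hkFaJzqhmab" → "hkfajzqhmab".

hkfajzqhmab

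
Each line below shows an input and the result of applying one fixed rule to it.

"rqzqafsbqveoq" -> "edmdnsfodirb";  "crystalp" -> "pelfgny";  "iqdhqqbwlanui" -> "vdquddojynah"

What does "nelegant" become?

The rule is to shift every letter 13 places forward in the alphabet (wrapping around) — i.e. ROT13, then delete the last character.
Working it through for "nelegant": intermediate "aryrtnag", final "aryrtna".
(Check on "rqzqafsbqveoq": → "edmdnsfodirbd" → "edmdnsfodirb" ✓)

aryrtna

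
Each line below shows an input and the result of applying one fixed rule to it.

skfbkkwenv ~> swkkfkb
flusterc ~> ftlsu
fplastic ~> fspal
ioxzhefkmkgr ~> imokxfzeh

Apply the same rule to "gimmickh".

Each output is the input with this applied: delete the last 3 characters, then take characters alternately from the front and the back (1st, last, 2nd, 2nd-last, ...).
For "gimmickh", step one produces "gimmi"; step two turns that into "giimm".

giimm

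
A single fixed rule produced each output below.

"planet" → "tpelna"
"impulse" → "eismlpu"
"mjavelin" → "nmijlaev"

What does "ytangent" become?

tynteagn

In each case the input is transformed by: take characters alternately from the front and the back (1st, last, 2nd, 2nd-last, ...), then swap each adjacent pair of characters (1↔2, 3↔4, ...).
Applying both steps to "ytangent": "yttnaeng", then "tynteagn".
(Check on "impulse": → "iemsplu" → "eismlpu" ✓)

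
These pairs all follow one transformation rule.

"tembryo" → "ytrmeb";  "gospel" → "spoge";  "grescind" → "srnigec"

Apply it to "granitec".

trnigea

The transformation: delete the last character, then sort the characters into reverse alphabetical order.
On "granitec" that produces "trnigea".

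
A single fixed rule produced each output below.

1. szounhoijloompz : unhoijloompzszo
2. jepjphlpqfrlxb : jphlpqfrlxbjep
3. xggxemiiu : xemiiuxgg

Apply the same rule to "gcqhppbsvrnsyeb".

hppbsvrnsyebgcq

In each case the input is transformed by: move the first 3 characters to the end (rotate left by 3).
On "gcqhppbsvrnsyeb" that produces "hppbsvrnsyebgcq".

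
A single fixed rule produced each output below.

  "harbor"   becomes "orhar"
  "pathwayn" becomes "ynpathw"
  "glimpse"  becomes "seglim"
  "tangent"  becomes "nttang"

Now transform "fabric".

icfab

What's happening: move the last 3 characters to the front (rotate right by 3), then delete the first character.
For "fabric", step one produces "ricfab"; step two turns that into "icfab".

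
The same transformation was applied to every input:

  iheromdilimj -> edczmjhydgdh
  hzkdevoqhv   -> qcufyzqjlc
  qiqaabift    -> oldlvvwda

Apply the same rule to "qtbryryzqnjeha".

In each case the input is transformed by: move the last character to the front, then shift every letter 5 places backward in the alphabet (wrapping around).
On "qtbryryzqnjeha": the first step gives "aqtbryryzqnjeh", and the second then gives "vlowmtmtuliezc".

vlowmtmtuliezc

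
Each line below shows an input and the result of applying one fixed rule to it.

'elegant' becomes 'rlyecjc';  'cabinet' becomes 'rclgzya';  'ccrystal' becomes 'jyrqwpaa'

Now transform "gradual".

The transformation: reverse the string, then shift every letter 2 places backward in the alphabet (wrapping around).
"gradual" → "laudarg" → "jysbype".

jysbype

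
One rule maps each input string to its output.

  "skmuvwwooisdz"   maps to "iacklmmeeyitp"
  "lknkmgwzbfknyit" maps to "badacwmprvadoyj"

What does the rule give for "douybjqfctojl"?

What's happening: shift every letter 10 places backward in the alphabet (wrapping around).
So "douybjqfctojl" becomes "tekorzgvsjezb".

tekorzgvsjezb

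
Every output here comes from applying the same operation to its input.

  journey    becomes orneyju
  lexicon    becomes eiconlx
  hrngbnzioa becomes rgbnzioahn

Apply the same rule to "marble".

Rule — move the first 2 characters to the end (rotate left by 2), then swap the first and last characters.
"marble" → "rblema" → "ablemr".

ablemr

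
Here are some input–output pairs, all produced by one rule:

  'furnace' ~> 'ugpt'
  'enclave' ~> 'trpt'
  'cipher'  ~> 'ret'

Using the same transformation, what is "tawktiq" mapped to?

What's happening: keep every other character starting from the first (positions 1st, 3rd, 5th, ...), then shift every letter 11 places backward in the alphabet (wrapping around).
"tawktiq" → "ilif".

ilif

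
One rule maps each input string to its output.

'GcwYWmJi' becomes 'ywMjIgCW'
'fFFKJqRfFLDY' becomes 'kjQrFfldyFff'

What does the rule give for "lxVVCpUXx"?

Rule — move the first 3 characters to the end (rotate left by 3), then flip the case of every letter.
Starting from "lxVVCpUXx": after the first operation, "VCpUXxlxV"; after the second, "vcPuxXLXv".
(Check on "fFFKJqRfFLDY": → "KJqRfFLDYfFF" → "kjQrFfldyFff" ✓)

vcPuxXLXv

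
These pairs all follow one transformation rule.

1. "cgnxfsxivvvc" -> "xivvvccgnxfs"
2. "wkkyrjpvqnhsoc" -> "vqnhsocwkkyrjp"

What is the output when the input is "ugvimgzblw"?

gzblwugvim

The rule is to swap the front and back halves of the string.
For "ugvimgzblw" the result is "gzblwugvim".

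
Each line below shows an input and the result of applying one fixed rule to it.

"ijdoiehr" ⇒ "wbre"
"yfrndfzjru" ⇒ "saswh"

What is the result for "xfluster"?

shge

The pattern: keep every other character starting from the second (positions 2nd, 4th, 6th, ...), then shift every letter 13 places forward in the alphabet (wrapping around) — i.e. ROT13.
For "xfluster", step one produces "futr"; step two turns that into "shge".
(Check on "yfrndfzjru": → "fnfju" → "saswh" ✓)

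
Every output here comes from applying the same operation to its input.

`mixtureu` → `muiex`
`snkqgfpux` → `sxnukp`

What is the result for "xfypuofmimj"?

The rule is to take characters alternately from the front and the back (1st, last, 2nd, 2nd-last, ...), then delete the last 3 characters.
On "xfypuofmimj": the first step gives "xjfmyipmufo", and the second then gives "xjfmyipm".
(Check on "snkqgfpux": → "sxnukpqfg" → "sxnukp" ✓)

xjfmyipm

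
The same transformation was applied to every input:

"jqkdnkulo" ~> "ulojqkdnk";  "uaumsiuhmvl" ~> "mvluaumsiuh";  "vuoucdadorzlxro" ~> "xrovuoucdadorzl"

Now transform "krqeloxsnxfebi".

The transformation: move the last 3 characters to the front (rotate right by 3).
For "krqeloxsnxfebi" the result is "ebikrqeloxsnxf".

ebikrqeloxsnxf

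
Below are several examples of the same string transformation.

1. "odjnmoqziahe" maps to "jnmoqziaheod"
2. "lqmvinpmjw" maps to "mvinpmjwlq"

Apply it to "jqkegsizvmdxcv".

Looking at the pairs, the operation is to move the first 2 characters to the end (rotate left by 2).
Doing the same to "jqkegsizvmdxcv": "kegsizvmdxcvjq".

kegsizvmdxcvjq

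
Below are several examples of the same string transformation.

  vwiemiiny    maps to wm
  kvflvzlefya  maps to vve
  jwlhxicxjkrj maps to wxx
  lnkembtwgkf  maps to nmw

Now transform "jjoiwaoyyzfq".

jwy

Each output is the input with this applied: delete the last 2 characters, then keep one character in every 3, starting at position 2 (positions 2nd, 5th, 8th, ...).
On "jjoiwaoyyzfq": the first step gives "jjoiwaoyyz", and the second then gives "jwy".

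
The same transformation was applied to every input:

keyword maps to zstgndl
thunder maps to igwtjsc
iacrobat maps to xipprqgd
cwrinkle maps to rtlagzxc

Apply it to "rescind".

Looking at the pairs, the operation is to take characters alternately from the front and the back (1st, last, 2nd, 2nd-last, ...), then shift every letter 11 places backward in the alphabet (wrapping around).
Applying both steps to "rescind": "rdensic", then "gstchxr".

gstchxr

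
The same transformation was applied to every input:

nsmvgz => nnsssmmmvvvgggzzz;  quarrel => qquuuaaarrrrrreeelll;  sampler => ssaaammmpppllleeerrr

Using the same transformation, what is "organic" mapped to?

What's happening: repeat every character 3 times, then delete the first character.
Starting from "organic": after the first operation, "ooorrrgggaaannniiiccc"; after the second, "oorrrgggaaannniiiccc".

oorrrgggaaannniiiccc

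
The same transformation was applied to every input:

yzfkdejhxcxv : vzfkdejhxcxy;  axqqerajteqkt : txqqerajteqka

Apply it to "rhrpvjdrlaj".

What's happening: swap the first and last characters.
"rhrpvjdrlaj" → "jhrpvjdrlar".

jhrpvjdrlar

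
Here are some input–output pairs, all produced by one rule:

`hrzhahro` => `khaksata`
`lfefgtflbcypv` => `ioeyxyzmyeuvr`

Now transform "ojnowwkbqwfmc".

The rule is to shift every letter 7 places backward in the alphabet (wrapping around), then move the last 2 characters to the front (rotate right by 2).
"ojnowwkbqwfmc" → "hcghppdujpyfv" → "fvhcghppdujpy".

fvhcghppdujpy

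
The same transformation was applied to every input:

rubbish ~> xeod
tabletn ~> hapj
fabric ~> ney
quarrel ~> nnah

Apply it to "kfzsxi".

The rule is to shift every letter 4 places backward in the alphabet (wrapping around), then delete the first 3 characters.
Applying both steps to "kfzsxi": "gbvote", then "ote".

ote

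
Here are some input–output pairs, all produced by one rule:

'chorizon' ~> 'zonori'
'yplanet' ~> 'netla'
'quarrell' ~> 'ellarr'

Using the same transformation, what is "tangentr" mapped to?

Looking at the pairs, the operation is to delete the first 2 characters, then move the last 3 characters to the front (rotate right by 3).
"tangentr" → "ngentr" → "ntrnge".

ntrnge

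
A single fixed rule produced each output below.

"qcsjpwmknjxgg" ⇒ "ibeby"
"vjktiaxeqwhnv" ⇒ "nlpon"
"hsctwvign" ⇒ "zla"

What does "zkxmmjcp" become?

The transformation: shift every letter 8 places backward in the alphabet (wrapping around), then keep one character in every 3, starting at position 1 (positions 1st, 4th, 7th, ...).
"zkxmmjcp" → "rcpeebuh" → "reu".

reu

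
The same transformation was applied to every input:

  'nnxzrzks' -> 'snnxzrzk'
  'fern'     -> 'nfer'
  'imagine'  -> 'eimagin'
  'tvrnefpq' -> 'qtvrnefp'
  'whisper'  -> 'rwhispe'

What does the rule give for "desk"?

In each case the input is transformed by: move the last character to the front.
Doing the same to "desk": "kdes".

kdes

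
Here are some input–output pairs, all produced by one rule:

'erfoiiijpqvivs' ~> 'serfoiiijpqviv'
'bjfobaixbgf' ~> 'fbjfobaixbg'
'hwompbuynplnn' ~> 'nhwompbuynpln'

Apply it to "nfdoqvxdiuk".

knfdoqvxdiu

Looking at the pairs, the operation is to move the last character to the front.
Applying that to "nfdoqvxdiuk" gives "knfdoqvxdiu".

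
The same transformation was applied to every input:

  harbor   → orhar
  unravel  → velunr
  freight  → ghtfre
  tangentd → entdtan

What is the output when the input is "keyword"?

ordkey

The transformation: move the first 3 characters to the end (rotate left by 3), then delete the first character.
Applying that to "keyword" gives "ordkey".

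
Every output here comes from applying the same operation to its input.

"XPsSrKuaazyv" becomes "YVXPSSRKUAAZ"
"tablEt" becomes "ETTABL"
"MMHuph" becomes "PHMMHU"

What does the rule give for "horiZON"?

ONHORIZ

Looking at the pairs, the operation is to move the last 2 characters to the front (rotate right by 2), then convert every letter to uppercase.
Doing the same to "horiZON": "ONHORIZ".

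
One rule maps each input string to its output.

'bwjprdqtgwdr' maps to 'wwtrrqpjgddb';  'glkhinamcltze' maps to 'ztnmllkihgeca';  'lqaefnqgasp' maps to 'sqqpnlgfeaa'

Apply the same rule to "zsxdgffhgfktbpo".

The transformation: sort the characters into reverse alphabetical order.
Applying that to "zsxdgffhgfktbpo" gives "zxtspokhggfffdb".

zxtspokhggfffdb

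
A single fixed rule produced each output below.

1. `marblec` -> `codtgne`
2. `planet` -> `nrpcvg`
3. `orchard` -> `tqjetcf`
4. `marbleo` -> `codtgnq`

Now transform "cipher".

kejrtg

Each output is the input with this applied: shift every letter 2 places forward in the alphabet (wrapping around), then swap each adjacent pair of characters (1↔2, 3↔4, ...).
Starting from "cipher": after the first operation, "ekrjgt"; after the second, "kejrtg".
(Check on "marblec": → "octdnge" → "codtgne" ✓)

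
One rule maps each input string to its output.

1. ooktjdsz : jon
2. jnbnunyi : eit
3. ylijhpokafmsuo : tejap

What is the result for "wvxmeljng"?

rhe

What's happening: keep one character in every 3, starting at position 1 (positions 1st, 4th, 7th, ...), then shift every letter 5 places backward in the alphabet (wrapping around).
Starting from "wvxmeljng": after the first operation, "wmj"; after the second, "rhe".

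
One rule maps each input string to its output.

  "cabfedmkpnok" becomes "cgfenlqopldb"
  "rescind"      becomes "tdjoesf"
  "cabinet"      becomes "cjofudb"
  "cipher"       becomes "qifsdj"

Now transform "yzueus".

vfvtza

Rule — move the first 2 characters to the end (rotate left by 2), then shift every letter 1 place forward in the alphabet (wrapping around).
"yzueus" → "ueusyz" → "vfvtza".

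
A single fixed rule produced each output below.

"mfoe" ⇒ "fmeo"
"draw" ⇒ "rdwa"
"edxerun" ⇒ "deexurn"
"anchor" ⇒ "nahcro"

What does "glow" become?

lgwo

The pattern: swap each adjacent pair of characters (1↔2, 3↔4, ...).
So "glow" becomes "lgwo".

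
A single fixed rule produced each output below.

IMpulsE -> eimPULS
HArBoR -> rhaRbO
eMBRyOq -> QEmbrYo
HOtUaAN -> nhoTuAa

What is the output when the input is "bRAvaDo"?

OBraVAd

The rule is to move the last character to the front, then flip the case of every letter.
Doing the same to "bRAvaDo": "OBraVAd".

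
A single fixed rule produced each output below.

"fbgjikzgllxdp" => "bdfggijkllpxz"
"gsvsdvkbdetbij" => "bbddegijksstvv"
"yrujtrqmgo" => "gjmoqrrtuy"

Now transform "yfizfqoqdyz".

dffioqqyyzz

Each output is the input with this applied: sort the characters into alphabetical order.
Doing the same to "yfizfqoqdyz": "dffioqqyyzz".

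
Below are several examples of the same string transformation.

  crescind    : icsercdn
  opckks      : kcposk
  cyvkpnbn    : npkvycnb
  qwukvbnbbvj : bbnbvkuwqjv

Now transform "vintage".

atniveg

What's happening: move the last 2 characters to the front (rotate right by 2), then reverse the string.
On "vintage" that produces "atniveg".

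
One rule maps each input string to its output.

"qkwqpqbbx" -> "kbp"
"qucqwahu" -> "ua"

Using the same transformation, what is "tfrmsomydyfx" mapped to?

Looking at the pairs, the operation is to take characters alternately from the front and the back (1st, last, 2nd, 2nd-last, ...), then keep one character in every 3, starting at position 3 (positions 3rd, 6th, 9th, ...).
On "tfrmsomydyfx": the first step gives "txffrymdsyom", and the second then gives "fysm".

fysm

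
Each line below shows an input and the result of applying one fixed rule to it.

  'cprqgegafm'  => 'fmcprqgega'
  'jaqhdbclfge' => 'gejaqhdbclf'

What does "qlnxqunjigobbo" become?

boqlnxqunjigob

Looking at the pairs, the operation is to move the last 2 characters to the front (rotate right by 2).
"qlnxqunjigobbo" → "boqlnxqunjigob".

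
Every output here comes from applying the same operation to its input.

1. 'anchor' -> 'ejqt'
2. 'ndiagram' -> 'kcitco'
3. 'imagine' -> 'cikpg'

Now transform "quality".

cnkva

Looking at the pairs, the operation is to shift every letter 2 places forward in the alphabet (wrapping around), then delete the first 2 characters.
Applying both steps to "quality": "swcnkva", then "cnkva".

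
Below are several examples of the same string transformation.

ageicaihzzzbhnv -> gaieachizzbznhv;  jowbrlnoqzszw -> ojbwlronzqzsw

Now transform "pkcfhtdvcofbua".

kpfcthvdocbfau

The transformation: swap each adjacent pair of characters (1↔2, 3↔4, ...).
For "pkcfhtdvcofbua" the result is "kpfcthvdocbfau".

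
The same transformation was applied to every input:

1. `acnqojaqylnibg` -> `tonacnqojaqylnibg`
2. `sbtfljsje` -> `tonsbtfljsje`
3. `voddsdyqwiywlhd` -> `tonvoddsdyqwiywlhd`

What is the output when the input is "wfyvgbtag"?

tonwfyvgbtag

In each case the input is transformed by: prepend "ton".
Applying that to "wfyvgbtag" gives "tonwfyvgbtag".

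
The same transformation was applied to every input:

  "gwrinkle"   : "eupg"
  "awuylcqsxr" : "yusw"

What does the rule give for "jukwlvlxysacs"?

The transformation: shift every letter 2 places backward in the alphabet (wrapping around), then keep only the first 4 characters.
Starting from "jukwlvlxysacs": after the first operation, "hsiujtjvwqyaq"; after the second, "hsiu".

hsiu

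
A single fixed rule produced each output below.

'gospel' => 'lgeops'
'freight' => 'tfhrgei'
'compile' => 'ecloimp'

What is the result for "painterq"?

qpraeitn

Rule — reverse the string, then take characters alternately from the front and the back (1st, last, 2nd, 2nd-last, ...).
For "painterq" the result is "qpraeitn".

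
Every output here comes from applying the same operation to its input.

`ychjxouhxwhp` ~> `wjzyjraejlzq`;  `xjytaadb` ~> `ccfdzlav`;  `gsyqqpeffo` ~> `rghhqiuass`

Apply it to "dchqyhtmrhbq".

Each output is the input with this applied: shift every letter 2 places forward in the alphabet (wrapping around), then swap the front and back halves of the string.
On "dchqyhtmrhbq": the first step gives "fejsajvotjds", and the second then gives "votjdsfejsaj".
(Check on "ychjxouhxwhp": → "aejlzqwjzyjr" → "wjzyjraejlzq" ✓)

votjdsfejsaj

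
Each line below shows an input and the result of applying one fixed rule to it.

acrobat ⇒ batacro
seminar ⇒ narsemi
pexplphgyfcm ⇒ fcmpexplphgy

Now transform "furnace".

Rule — move the last 3 characters to the front (rotate right by 3).
Applying that to "furnace" gives "acefurn".

acefurn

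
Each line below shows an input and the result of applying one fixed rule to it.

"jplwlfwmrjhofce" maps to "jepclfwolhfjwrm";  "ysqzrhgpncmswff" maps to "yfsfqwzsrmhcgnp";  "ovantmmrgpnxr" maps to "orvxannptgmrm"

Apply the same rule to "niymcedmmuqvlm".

Rule — take characters alternately from the front and the back (1st, last, 2nd, 2nd-last, ...).
Doing the same to "niymcedmmuqvlm": "nmilyvmqcuemdm".

nmilyvmqcuemdm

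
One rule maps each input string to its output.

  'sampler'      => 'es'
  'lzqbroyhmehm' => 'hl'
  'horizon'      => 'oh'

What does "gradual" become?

Each output is the input with this applied: swap the first and last characters, then keep only the last 2 characters.
"gradual" → "lraduag" → "ag".

ag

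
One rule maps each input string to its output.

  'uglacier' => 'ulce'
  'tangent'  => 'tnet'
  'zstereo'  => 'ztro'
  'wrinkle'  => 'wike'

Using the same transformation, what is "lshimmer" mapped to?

The transformation: keep every other character starting from the first (positions 1st, 3rd, 5th, ...).
Applying that to "lshimmer" gives "lhme".

lhme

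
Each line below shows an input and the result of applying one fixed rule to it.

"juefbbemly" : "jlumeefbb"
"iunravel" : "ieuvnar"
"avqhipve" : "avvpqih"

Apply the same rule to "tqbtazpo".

The pattern: delete the last character, then take characters alternately from the front and the back (1st, last, 2nd, 2nd-last, ...).
On "tqbtazpo": the first step gives "tqbtazp", and the second then gives "tpqzbat".

tpqzbat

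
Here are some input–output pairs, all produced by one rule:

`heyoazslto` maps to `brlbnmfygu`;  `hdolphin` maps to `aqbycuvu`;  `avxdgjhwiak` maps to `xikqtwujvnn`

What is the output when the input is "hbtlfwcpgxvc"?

The pattern: swap the first and last characters, then shift every letter 13 places forward in the alphabet (wrapping around) — i.e. ROT13.
So "hbtlfwcpgxvc" becomes "pogysjpctkiu".

pogysjpctkiu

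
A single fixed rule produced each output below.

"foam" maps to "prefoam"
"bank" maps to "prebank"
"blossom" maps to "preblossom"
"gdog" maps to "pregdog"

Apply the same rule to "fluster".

prefluster

Looking at the pairs, the operation is to prepend "pre".
"fluster" → "prefluster".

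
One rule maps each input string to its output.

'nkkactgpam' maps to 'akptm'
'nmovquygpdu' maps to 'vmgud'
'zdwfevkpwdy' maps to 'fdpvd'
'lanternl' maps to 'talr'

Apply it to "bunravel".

The pattern: keep every other character starting from the second (positions 2nd, 4th, 6th, ...), then swap each adjacent pair of characters (1↔2, 3↔4, ...).
For "bunravel", step one produces "urvl"; step two turns that into "rulv".

rulv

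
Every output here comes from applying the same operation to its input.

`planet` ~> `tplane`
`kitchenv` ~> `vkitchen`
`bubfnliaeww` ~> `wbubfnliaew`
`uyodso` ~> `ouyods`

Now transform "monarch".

Rule — move the last character to the front.
On "monarch" that produces "hmonarc".

hmonarc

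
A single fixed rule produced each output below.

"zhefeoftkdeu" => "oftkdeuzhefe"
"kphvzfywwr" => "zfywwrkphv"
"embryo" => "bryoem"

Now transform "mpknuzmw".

Each output is the input with this applied: move the last character to the front, then swap the front and back halves of the string.
"mpknuzmw" → "wmpknuzm" → "nuzmwmpk".

nuzmwmpk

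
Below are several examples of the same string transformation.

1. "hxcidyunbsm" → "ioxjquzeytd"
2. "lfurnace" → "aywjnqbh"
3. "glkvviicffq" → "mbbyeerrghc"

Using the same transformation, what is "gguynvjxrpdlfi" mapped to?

What's happening: reverse the string, then shift every letter 4 places backward in the alphabet (wrapping around).
Starting from "gguynvjxrpdlfi": after the first operation, "ifldprxjvnyugg"; after the second, "ebhzlntfrjuqcc".

ebhzlntfrjuqcc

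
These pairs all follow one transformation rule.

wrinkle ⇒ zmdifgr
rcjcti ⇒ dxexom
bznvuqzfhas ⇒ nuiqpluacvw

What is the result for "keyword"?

yztrjmf

Rule — swap the first and last characters, then shift every letter 5 places backward in the alphabet (wrapping around).
For "keyword", step one produces "deywork"; step two turns that into "yztrjmf".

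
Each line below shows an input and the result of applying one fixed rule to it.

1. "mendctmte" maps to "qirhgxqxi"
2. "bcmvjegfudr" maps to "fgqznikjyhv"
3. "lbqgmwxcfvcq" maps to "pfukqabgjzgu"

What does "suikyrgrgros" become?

wymocvkvkvsw

Each output is the input with this applied: shift every letter 4 places forward in the alphabet (wrapping around).
"suikyrgrgros" → "wymocvkvkvsw".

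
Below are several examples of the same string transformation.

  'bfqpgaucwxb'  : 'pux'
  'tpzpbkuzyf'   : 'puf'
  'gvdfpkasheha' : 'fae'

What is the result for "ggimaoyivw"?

The pattern: delete the first 3 characters, then keep one character in every 3, starting at position 1 (positions 1st, 4th, 7th, ...).
Applying both steps to "ggimaoyivw": "maoyivw", then "myw".

myw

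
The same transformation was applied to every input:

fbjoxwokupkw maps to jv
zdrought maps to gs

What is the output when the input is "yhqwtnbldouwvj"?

ui

Looking at the pairs, the operation is to shift every letter 1 place backward in the alphabet (wrapping around), then keep only the last 2 characters.
"yhqwtnbldouwvj" → "xgpvsmakcntvui" → "ui".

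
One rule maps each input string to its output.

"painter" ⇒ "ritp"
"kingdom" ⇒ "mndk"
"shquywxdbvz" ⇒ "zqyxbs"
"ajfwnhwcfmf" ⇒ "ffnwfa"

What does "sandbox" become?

In each case the input is transformed by: keep every other character starting from the first (positions 1st, 3rd, 5th, ...), then swap the first and last characters.
Starting from "sandbox": after the first operation, "snbx"; after the second, "xnbs".
(Check on "shquywxdbvz": → "sqyxbz" → "zqyxbs" ✓)

xnbs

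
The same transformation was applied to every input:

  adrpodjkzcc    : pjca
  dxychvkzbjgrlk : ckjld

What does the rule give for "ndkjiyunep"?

The pattern: keep one character in every 3, starting at position 1 (positions 1st, 4th, 7th, ...), then move the first character to the end.
Applying both steps to "ndkjiyunep": "njup", then "jupn".

jupn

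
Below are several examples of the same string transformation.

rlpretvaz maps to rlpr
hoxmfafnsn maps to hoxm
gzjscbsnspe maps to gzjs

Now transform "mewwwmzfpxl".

Each output is the input with this applied: keep only the first 4 characters.
So "mewwwmzfpxl" becomes "meww".

meww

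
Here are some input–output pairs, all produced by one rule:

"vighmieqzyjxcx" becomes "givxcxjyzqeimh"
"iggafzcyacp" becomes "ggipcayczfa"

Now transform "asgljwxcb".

Each output is the input with this applied: move the first 3 characters to the end (rotate left by 3), then reverse the string.
So "asgljwxcb" becomes "gsabcxwjl".

gsabcxwjl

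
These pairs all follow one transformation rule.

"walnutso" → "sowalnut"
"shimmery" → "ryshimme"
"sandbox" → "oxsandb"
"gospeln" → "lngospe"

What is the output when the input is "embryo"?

The transformation: move the last 2 characters to the front (rotate right by 2).
Doing the same to "embryo": "yoembr".

yoembr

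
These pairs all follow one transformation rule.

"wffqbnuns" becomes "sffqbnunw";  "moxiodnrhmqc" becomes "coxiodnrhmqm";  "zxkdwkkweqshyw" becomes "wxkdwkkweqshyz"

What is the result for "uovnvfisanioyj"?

The pattern: swap the first and last characters.
"uovnvfisanioyj" → "jovnvfisanioyu".

jovnvfisanioyu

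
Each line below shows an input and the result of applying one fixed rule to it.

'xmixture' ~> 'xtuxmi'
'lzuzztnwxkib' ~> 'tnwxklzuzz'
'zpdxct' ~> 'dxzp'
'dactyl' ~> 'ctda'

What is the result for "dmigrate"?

The pattern: delete the last 2 characters, then swap the front and back halves of the string.
For "dmigrate", step one produces "dmigra"; step two turns that into "gradmi".
(Check on "dactyl": → "dact" → "ctda" ✓)

gradmi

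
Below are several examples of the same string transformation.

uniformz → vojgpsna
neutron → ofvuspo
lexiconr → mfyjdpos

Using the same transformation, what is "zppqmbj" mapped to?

aqqrnck

The rule is to shift every letter 1 place forward in the alphabet (wrapping around).
"zppqmbj" → "aqqrnck".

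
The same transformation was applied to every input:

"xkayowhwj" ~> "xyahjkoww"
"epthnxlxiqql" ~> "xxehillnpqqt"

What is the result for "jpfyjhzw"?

yzfhjjpw

The transformation: sort the characters into alphabetical order, then move the last 2 characters to the front (rotate right by 2).
Applying both steps to "jpfyjhzw": "fhjjpwyz", then "yzfhjjpw".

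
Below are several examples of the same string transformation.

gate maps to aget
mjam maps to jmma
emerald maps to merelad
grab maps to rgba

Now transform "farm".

afmr

In each case the input is transformed by: swap each adjacent pair of characters (1↔2, 3↔4, ...).
So "farm" becomes "afmr".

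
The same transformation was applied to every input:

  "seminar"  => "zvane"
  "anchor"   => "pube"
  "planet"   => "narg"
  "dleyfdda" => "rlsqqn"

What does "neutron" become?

Looking at the pairs, the operation is to delete the first 2 characters, then shift every letter 13 places forward in the alphabet (wrapping around) — i.e. ROT13.
Starting from "neutron": after the first operation, "utron"; after the second, "hgeba".

hgeba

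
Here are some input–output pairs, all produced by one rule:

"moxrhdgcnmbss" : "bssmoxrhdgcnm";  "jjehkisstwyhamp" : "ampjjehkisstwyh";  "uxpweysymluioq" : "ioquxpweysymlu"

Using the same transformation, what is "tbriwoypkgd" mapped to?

kgdtbriwoyp

The pattern: move the last 3 characters to the front (rotate right by 3).
On "tbriwoypkgd" that produces "kgdtbriwoyp".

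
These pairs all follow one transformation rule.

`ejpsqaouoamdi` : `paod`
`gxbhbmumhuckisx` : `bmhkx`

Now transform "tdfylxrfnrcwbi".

fxnw

What's happening: keep one character in every 3, starting at position 3 (positions 3rd, 6th, 9th, ...).
Applying that to "tdfylxrfnrcwbi" gives "fxnw".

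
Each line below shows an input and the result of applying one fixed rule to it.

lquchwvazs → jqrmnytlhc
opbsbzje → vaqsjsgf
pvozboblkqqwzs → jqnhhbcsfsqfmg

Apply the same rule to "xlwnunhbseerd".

Each output is the input with this applied: shift every letter 9 places backward in the alphabet (wrapping around), then reverse the string.
On "xlwnunhbseerd": the first step gives "ocneleysjvviu", and the second then gives "uivvjsyelenco".

uivvjsyelenco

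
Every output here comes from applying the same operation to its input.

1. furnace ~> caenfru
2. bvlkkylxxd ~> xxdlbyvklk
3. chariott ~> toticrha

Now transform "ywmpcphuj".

uhjpycwpm

In each case the input is transformed by: move the last 2 characters to the front (rotate right by 2), then take characters alternately from the front and the back (1st, last, 2nd, 2nd-last, ...).
Applying both steps to "ywmpcphuj": "ujywmpcph", then "uhjpycwpm".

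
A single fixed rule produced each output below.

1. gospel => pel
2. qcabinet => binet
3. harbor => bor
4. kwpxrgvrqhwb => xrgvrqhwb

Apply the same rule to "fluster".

ster

The pattern: delete the first 3 characters.
"fluster" → "ster".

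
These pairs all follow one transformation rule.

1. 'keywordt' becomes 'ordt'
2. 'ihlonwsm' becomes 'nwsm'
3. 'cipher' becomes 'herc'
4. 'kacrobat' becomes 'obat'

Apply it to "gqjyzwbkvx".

wbkv

The pattern: swap the front and back halves of the string, then keep only the first 4 characters.
So "gqjyzwbkvx" becomes "wbkv".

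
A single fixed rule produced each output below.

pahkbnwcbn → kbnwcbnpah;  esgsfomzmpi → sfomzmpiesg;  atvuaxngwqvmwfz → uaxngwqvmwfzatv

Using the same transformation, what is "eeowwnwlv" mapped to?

The transformation: move the first 3 characters to the end (rotate left by 3).
For "eeowwnwlv" the result is "wwnwlveeo".

wwnwlveeo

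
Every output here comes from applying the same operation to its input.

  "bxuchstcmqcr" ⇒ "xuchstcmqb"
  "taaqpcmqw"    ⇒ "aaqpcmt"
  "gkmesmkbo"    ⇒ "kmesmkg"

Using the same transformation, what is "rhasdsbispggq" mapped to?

What's happening: delete the last 2 characters, then move the first character to the end.
On "rhasdsbispggq": the first step gives "rhasdsbispg", and the second then gives "hasdsbispgr".

hasdsbispgr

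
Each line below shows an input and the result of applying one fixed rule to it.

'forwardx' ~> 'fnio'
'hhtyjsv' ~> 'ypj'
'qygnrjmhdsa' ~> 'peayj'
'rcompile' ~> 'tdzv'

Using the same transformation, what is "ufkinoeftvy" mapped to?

wzfwm

The rule is to keep every other character starting from the second (positions 2nd, 4th, 6th, ...), then shift every letter 9 places backward in the alphabet (wrapping around).
Working it through for "ufkinoeftvy": intermediate "fiofv", final "wzfwm".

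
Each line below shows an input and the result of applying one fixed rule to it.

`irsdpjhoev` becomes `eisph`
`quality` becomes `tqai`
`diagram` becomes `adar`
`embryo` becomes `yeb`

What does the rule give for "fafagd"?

Each output is the input with this applied: move the last 2 characters to the front (rotate right by 2), then keep every other character starting from the first (positions 1st, 3rd, 5th, ...).
On "fafagd": the first step gives "gdfafa", and the second then gives "gff".
(Check on "diagram": → "amdiagr" → "adar" ✓)

gff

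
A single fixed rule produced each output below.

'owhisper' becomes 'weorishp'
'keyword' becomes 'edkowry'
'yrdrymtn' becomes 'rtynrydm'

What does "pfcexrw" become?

fwpxerc

The transformation: swap each adjacent pair of characters (1↔2, 3↔4, ...), then take characters alternately from the front and the back (1st, last, 2nd, 2nd-last, ...).
Applying both steps to "pfcexrw": "fpecrxw", then "fwpxerc".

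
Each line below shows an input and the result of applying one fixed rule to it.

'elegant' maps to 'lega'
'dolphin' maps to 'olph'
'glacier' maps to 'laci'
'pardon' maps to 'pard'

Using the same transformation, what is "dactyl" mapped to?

dact

The pattern: move the last 2 characters to the front (rotate right by 2), then keep only the last 4 characters.
On "dactyl": the first step gives "yldact", and the second then gives "dact".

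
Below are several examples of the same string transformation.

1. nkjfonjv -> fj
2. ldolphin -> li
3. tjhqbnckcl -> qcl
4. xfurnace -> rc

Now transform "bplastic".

ai

The pattern: delete the first character, then keep one character in every 3, starting at position 3 (positions 3rd, 6th, 9th, ...).
Working it through for "bplastic": intermediate "plastic", final "ai".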